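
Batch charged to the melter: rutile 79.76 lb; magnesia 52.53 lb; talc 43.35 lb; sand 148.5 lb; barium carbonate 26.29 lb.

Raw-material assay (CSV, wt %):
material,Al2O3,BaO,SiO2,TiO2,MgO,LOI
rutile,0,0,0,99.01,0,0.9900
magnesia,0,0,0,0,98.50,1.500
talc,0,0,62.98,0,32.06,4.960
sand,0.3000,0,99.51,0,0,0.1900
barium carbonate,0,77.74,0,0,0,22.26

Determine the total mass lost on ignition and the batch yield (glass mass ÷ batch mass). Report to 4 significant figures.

LOI loss = 9.862 lb; glass = 340.6 lb; yield = 97.19%

In-progress results are displayed, with 4-significant-digit rounding, alongside each step; the working math keeps exact precision at each step — every reported number includes exactly one rounding. Derived quantities, including ignition loss, totals, the five compositions, the yield, net glass mass, are recomputed from the weighed amounts for 340.6 lb of glass at full precision, as they appear in either problem or answer.
Ignition loss by material:
  rutile: 79.76 × 0.009900 = 0.7896 lb
  magnesia: 52.53 × 0.01500 = 0.7880 lb
  talc: 43.35 × 0.04960 = 2.150 lb
  sand: 148.5 × 0.001900 = 0.2822 lb
  barium carbonate: 26.29 × 0.2226 = 5.852 lb
Total LOI = 9.862 lb
Glass = batch − LOI = 350.4 − 9.862 = 340.6 lb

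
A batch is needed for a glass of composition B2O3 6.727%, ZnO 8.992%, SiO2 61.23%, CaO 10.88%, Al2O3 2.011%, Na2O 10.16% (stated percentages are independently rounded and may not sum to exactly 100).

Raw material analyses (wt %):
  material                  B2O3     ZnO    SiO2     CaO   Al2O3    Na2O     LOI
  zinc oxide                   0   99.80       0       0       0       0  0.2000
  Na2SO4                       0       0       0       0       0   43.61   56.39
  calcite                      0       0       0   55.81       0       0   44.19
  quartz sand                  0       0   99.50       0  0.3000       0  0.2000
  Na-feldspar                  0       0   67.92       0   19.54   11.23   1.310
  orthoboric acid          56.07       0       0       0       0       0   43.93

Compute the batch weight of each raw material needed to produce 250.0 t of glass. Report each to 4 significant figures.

Values along the way are printed (rounded to 4 significant figures) in the printout. Every computation keeps full precision at every stage; exactly one rounding goes into every reported number — derived quantities (the six compositions, ignition loss, yield, totals, net glass mass) are computed in full float precision from the batch weights at 250.0 t of glass as set out in problem or answer.
Oxide-by-oxide targets in 250.0 t glass:
  B2O3: 6.727% × 250.0 = 16.82 t
  ZnO: 8.992% × 250.0 = 22.48 t
  SiO2: 61.23% × 250.0 = 153.1 t
  CaO: 10.88% × 250.0 = 27.20 t
  Al2O3: 2.011% × 250.0 = 5.028 t
  Na2O: 10.16% × 250.0 = 25.40 t
Mass-balance tally per oxide per the reported batch figures, for the quoted basis mass (sums match the target masses within answer rounding):
  B2O3: 29.99·0.5607 = 16.82 t (target 16.82 t)
  ZnO: 22.53·0.9980 = 22.48 t (target 22.48 t)
  SiO2: 137.7·0.9950 + 23.61·0.6792 = 153.0 t (target 153.1 t)
  CaO: 48.74·0.5581 = 27.20 t (target 27.20 t)
  Al2O3: 137.7·0.003000 + 23.61·0.1954 = 5.026 t (target 5.028 t)
  Na2O: 52.16·0.4361 + 23.61·0.1123 = 25.40 t (target 25.40 t)
Glass-mass bookkeeping: the batch minus its LOI: 250.0 t (per-oxide target masses sum to 250.0 t; with the basis standing at 250.0 t — rounding explains the deltas).
Summing the batch: Σ batch = 314.7 t; the LOI term Σ batch·LOI equals 64.76 t; yield, glass over the total, = 79.43%.

Batch per 250.0 t glass:
  zinc oxide: 22.53 t
  Na2SO4: 52.16 t
  calcite: 48.74 t
  quartz sand: 137.7 t
  Na-feldspar: 23.61 t
  orthoboric acid: 29.99 t
Total batch = 314.7 t; LOI loss = 64.76 t; yield = 79.43%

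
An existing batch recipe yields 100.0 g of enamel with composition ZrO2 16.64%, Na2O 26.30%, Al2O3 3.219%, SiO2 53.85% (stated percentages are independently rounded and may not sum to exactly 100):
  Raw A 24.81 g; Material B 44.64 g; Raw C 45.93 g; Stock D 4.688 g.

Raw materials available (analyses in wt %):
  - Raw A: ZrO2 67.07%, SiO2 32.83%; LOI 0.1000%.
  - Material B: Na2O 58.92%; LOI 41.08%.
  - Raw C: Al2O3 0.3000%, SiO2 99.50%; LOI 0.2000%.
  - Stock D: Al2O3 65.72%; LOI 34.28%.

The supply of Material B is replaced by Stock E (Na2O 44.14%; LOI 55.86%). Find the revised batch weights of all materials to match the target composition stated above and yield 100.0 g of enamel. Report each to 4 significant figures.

Revised batch per 100.0 g enamel:
  Raw A: 24.81 g
  Stock E: 59.58 g
  Raw C: 45.93 g
  Stock D: 4.688 g
Total batch = 135.0 g; LOI loss = 35.01 g

Intermediates are displayed rounded off to 4 significant digits on the page; the whole derivation maintains full precision all the way through. Every reported result is rounded just once. The derived quantities, which include ignition loss, totals, the four compositions, yield, net glass mass, are recomputed at full precision, as given in the problem or the answer, using the weight values per 100.0 g of glass.
Oxide-by-oxide targets in 100.0 g enamel:
  ZrO2: 16.64% × 100.0 = 16.64 g
  Na2O: 26.30% × 100.0 = 26.30 g
  Al2O3: 3.219% × 100.0 = 3.219 g
  SiO2: 53.85% × 100.0 = 53.85 g
Sums-versus-targets review per the reported batch figures, relative to the basis at hand (sum by sum, the targets are met net of answer rounding effects):
  ZrO2: 24.81·0.6707 = 16.64 g (target 16.64 g)
  Na2O: 59.58·0.4414 = 26.30 g (target 26.30 g)
  Al2O3: 45.93·0.003000 + 4.688·0.6572 = 3.219 g (target 3.219 g)
  SiO2: 24.81·0.3283 + 45.93·0.9950 = 53.85 g (target 53.85 g)
Mass balance on the glass: net batch after ignition = 100.0 g (oxide target masses add up to 100.0 g; the stated basis being 100.0 g — deltas are rounding alone).
Adding the batch up: Σ batch = 135.0 g; loss to ignition Σ batch·LOI = 35.01 g; as yield: glass ÷ batch → 74.07%.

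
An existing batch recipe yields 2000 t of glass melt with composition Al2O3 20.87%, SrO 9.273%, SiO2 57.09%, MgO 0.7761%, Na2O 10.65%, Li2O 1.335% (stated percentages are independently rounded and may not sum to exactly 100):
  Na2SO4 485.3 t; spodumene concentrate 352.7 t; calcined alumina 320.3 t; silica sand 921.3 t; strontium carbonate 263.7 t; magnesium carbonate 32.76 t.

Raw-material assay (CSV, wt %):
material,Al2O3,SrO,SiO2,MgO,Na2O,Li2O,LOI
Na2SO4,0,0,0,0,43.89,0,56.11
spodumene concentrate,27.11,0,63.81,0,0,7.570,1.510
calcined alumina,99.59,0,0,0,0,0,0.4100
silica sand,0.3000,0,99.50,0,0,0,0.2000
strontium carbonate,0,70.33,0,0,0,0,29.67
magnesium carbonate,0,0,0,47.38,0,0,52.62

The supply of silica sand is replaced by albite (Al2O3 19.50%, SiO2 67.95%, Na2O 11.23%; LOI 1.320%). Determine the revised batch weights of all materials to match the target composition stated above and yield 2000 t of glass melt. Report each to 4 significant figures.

Revised batch per 2000 t glass melt:
  Na2SO4: 140.1 t
  spodumene concentrate: 352.7 t
  calcined alumina: 58.94 t
  albite: 1349 t
  strontium carbonate: 263.7 t
  magnesium carbonate: 32.76 t
Total batch = 2197 t; LOI loss = 197.5 t

Every computation maintains full float precision end to end. Mid-chain values appear, with 4-significant-digit rounding, alongside each step — each reported value takes a single rounding — the derived quantities (net glass mass, six oxide percentages, ignition loss, the totals, yield) are carried using the weight values at 2000 t of glass at exact precision precisely as stated by question or answer.
Target oxide masses per 2000 t glass melt:
  Al2O3: 20.87% × 2000 = 417.4 t
  SrO: 9.273% × 2000 = 185.5 t
  SiO2: 57.09% × 2000 = 1142 t
  MgO: 0.7761% × 2000 = 15.52 t
  Na2O: 10.65% × 2000 = 213.0 t
  Li2O: 1.335% × 2000 = 26.70 t
Checking each oxide sum using the reported weights, against the basis in use (sums match the target masses inside rounding margins):
  Al2O3: 352.7·0.2711 + 58.94·0.9959 + 1349·0.1950 = 417.4 t (target 417.4 t)
  SrO: 263.7·0.7033 = 185.5 t (target 185.5 t)
  SiO2: 352.7·0.6381 + 1349·0.6795 = 1142 t (target 1142 t)
  MgO: 32.76·0.4738 = 15.52 t (target 15.52 t)
  Na2O: 140.1·0.4389 + 1349·0.1123 = 213.0 t (target 213.0 t)
  Li2O: 352.7·0.07570 = 26.70 t (target 26.70 t)
Consistency of the glass mass: the batch minus its LOI: 2000 t (the targets, summed, come to 2000 t; stated basis 2000 t — deltas are rounding alone).
Whole-batch sum: Σ batch = 2197 t; loss to ignition Σ batch·LOI = 197.5 t; yield: glass divided by total = 91.01%.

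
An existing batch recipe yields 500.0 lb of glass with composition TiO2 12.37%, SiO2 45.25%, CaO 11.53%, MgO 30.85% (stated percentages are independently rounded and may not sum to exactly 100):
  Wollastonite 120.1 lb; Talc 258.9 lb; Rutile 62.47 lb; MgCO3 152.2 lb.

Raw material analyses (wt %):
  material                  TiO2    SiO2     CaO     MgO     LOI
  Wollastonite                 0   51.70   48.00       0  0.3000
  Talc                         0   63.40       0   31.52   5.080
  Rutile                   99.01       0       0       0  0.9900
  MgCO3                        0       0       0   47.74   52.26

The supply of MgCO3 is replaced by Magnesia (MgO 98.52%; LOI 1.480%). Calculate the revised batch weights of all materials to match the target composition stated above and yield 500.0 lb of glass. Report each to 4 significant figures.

Revised batch per 500.0 lb glass:
  Wollastonite: 120.1 lb
  Talc: 258.9 lb
  Rutile: 62.47 lb
  Magnesia: 73.73 lb
Total batch = 515.2 lb; LOI loss = 15.22 lb

All internal work holds full precision at every stage; the intermediate values are printed (rounded to four significant figures) between the steps. Every reported figure is rounded exactly once. Derived quantities are computed from the weighed amounts on 500.0 lb of glass in exact precision (net glass mass, yield, totals, ignition loss, four oxide percentages) as they appear in problem or answer.
Target oxide masses per 500.0 lb glass:
  TiO2: 12.37% × 500.0 = 61.85 lb
  SiO2: 45.25% × 500.0 = 226.2 lb
  CaO: 11.53% × 500.0 = 57.65 lb
  MgO: 30.85% × 500.0 = 154.2 lb
Oxide-by-oxide audit using the reported weights, for the quoted basis mass (summed amounts equal target values net of answer rounding effects):
  TiO2: 62.47·0.9901 = 61.85 lb (target 61.85 lb)
  SiO2: 120.1·0.5170 + 258.9·0.6340 = 226.2 lb (target 226.2 lb)
  CaO: 120.1·0.4800 = 57.65 lb (target 57.65 lb)
  MgO: 258.9·0.3152 + 73.73·0.9852 = 154.2 lb (target 154.2 lb)
Auditing the glass mass value: batch Σ − ignition loss = 500.0 lb (summing oxide targets gives 500.0 lb; the stated basis being 500.0 lb — rounding explains the deltas).
Adding the batch up: Σ batch = 515.2 lb; LOI removed, Σ of batch·LOI: 15.22 lb; glass ÷ batch gives a yield of 97.05%.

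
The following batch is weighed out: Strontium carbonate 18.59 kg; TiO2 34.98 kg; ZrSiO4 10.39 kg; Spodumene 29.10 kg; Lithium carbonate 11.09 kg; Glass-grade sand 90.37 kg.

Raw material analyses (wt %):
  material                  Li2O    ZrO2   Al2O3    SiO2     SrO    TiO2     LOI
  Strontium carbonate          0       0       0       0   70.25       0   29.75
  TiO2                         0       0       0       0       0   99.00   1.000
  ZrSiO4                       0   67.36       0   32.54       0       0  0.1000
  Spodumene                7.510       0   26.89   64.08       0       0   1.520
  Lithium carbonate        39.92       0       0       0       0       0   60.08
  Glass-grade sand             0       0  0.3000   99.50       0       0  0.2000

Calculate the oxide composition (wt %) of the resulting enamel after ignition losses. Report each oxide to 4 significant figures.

The working math carries full precision all the way through; working values are displayed rounded off to 4 significant digits on the page — exactly one rounding goes into every reported value — the derived quantities (yield, ignition loss, glass mass, six oxide percentages, totals) are carried starting from the weights per 181.3 kg of glass in full precision exactly as shown in question or answer.
Oxide-by-oxide delivered mass:
  Li2O: 29.10·0.07510 + 11.09·0.3992 = 6.613 kg
  ZrO2: 10.39·0.6736 = 6.999 kg
  Al2O3: 29.10·0.2689 + 90.37·0.003000 = 8.096 kg
  SiO2: 10.39·0.3254 + 29.10·0.6408 + 90.37·0.9950 = 111.9 kg
  SrO: 18.59·0.7025 = 13.06 kg
  TiO2: 34.98·0.9900 = 34.63 kg
LOI: 18.59·0.2975 + 34.98·0.01000 + 10.39·0.001000 + 29.10·0.01520 + 11.09·0.6008 + 90.37·0.002000 = 13.18 kg
Glass = total batch minus LOI = 194.5 − 13.18 = 181.3 kg (matching Σ of the oxides)
wt % = oxide mass / glass mass × 100

Glass mass = 181.3 kg (batch 194.5 − LOI 13.18).
Composition: Li2O 3.646%, ZrO2 3.859%, Al2O3 4.465%, SiO2 61.73%, SrO 7.202%, TiO2 19.10%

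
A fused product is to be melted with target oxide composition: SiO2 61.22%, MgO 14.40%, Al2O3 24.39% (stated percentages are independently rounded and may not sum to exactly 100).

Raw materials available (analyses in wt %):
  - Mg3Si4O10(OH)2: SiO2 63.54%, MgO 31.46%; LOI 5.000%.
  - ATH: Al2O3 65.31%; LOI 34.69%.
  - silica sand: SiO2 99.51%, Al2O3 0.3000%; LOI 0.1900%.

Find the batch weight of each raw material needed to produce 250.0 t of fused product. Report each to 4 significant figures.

Batch per 250.0 t fused product:
  Mg3Si4O10(OH)2: 114.4 t
  ATH: 92.99 t
  silica sand: 80.74 t
Total batch = 288.1 t; LOI loss = 38.13 t; yield = 86.77%

In-progress results are printed rounded to four significant figures across the worked steps. Every computation carries full float precision in every operation — every reported figure is rounded just once — all derived quantities, which include totals, glass mass, three oxide percentages, LOI, yield, are recomputed in full precision, as set out in question or answer, from the weighed amounts on 250.0 t of glass.
Per-oxide target masses for 250.0 t fused product:
  SiO2: 61.22% × 250.0 = 153.0 t
  MgO: 14.40% × 250.0 = 36.00 t
  Al2O3: 24.39% × 250.0 = 60.98 t
Mass-balance tally per oxide on the weights just shown, for the quoted basis mass (every target is met by its sum within answer rounding):
  SiO2: 114.4·0.6354 + 80.74·0.9951 = 153.0 t (target 153.0 t)
  MgO: 114.4·0.3146 = 35.99 t (target 36.00 t)
  Al2O3: 92.99·0.6531 + 80.74·0.003000 = 60.97 t (target 60.98 t)
Glass-mass closure: total charge less LOI = 250.0 t (the Σ of target masses is 250.0 t; stated basis 250.0 t — deltas are rounding alone).
Batch total: Σ batch = 288.1 t; Σ batch·LOI gives LOI loss = 38.13 t; yield = glass ÷ total batch = 86.77%.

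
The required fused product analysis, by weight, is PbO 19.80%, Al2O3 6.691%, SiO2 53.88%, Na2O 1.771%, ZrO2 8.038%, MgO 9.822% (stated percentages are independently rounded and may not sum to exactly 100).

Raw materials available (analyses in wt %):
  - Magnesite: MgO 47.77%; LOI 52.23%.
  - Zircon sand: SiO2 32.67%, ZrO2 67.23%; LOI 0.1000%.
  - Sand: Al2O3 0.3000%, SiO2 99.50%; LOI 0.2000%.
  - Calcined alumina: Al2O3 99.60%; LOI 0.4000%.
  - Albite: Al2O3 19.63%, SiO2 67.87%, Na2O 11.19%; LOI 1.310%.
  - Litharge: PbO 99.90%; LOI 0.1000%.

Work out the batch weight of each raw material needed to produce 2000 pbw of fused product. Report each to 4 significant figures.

Batch per 2000 pbw fused product:
  Magnesite: 411.2 pbw
  Zircon sand: 239.1 pbw
  Sand: 788.6 pbw
  Calcined alumina: 69.60 pbw
  Albite: 316.5 pbw
  Litharge: 396.4 pbw
Total batch = 2221 pbw; LOI loss = 221.4 pbw; yield = 90.03%

Values along the way appear, rounded to 4 significant figures, as written; the working math holds full precision at each step — a single rounding completes every reported number — the derived quantities are carried in full float precision (ignition loss, yield, the six compositions, net glass mass, the totals) from the batch weights on 2000 pbw of glass, as they appear in either problem or answer.
Target masses of each oxide per 2000 pbw fused product:
  PbO: 19.80% × 2000 = 396.0 pbw
  Al2O3: 6.691% × 2000 = 133.8 pbw
  SiO2: 53.88% × 2000 = 1078 pbw
  Na2O: 1.771% × 2000 = 35.42 pbw
  ZrO2: 8.038% × 2000 = 160.8 pbw
  MgO: 9.822% × 2000 = 196.4 pbw
Mass-balance tally per oxide given the weights on record, per the basis as stated (every target is met by its sum inside rounding margins):
  PbO: 396.4·0.9990 = 396.0 pbw (target 396.0 pbw)
  Al2O3: 788.6·0.003000 + 69.60·0.9960 + 316.5·0.1963 = 133.8 pbw (target 133.8 pbw)
  SiO2: 239.1·0.3267 + 788.6·0.9950 + 316.5·0.6787 = 1078 pbw (target 1078 pbw)
  Na2O: 316.5·0.1119 = 35.42 pbw (target 35.42 pbw)
  ZrO2: 239.1·0.6723 = 160.7 pbw (target 160.8 pbw)
  MgO: 411.2·0.4777 = 196.4 pbw (target 196.4 pbw)
Glass-mass sanity pass: total batch − LOI = 2000 pbw (the targets, summed, come to 2000 pbw; stated basis 2000 pbw — gaps are rounding artifacts).
Whole-batch sum: Σ batch = 2221 pbw; LOI loss = Σ batch·LOI = 221.4 pbw; yield = glass ÷ total batch = 90.03%.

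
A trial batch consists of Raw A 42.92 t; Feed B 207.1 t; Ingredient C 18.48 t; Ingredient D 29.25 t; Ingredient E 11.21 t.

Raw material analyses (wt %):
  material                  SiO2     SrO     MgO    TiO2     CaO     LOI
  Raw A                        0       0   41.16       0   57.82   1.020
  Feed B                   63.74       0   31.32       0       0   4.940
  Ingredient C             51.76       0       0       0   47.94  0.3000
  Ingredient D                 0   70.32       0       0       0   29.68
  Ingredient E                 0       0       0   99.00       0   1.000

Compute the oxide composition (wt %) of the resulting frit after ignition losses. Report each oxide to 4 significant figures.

Intermediates are shown rounded off to 4 significant digits in the printout — every computation maintains full float precision through the solve; a single rounding completes each reported value; the derived quantities are re-derived starting from the weights on 289.4 t of glass at full float precision (the yield, LOI, the totals, glass mass, the five compositions), as written in question or answer.
Mass of each oxide from the mix:
  SiO2: 207.1·0.6374 + 18.48·0.5176 = 141.6 t
  SrO: 29.25·0.7032 = 20.57 t
  MgO: 42.92·0.4116 + 207.1·0.3132 = 82.53 t
  TiO2: 11.21·0.9900 = 11.10 t
  CaO: 42.92·0.5782 + 18.48·0.4794 = 33.68 t
LOI: 42.92·0.01020 + 207.1·0.04940 + 18.48·0.003000 + 29.25·0.2968 + 11.21·0.01000 = 19.52 t
Net of LOI, the glass mass = 309.0 − 19.52 = 289.4 t (= the summed oxide contributions)
wt %: oxide over glass, times 100

Glass mass = 289.4 t (batch 309.0 − LOI 19.52).
Composition: SiO2 48.91%, SrO 7.106%, MgO 28.51%, TiO2 3.834%, CaO 11.63%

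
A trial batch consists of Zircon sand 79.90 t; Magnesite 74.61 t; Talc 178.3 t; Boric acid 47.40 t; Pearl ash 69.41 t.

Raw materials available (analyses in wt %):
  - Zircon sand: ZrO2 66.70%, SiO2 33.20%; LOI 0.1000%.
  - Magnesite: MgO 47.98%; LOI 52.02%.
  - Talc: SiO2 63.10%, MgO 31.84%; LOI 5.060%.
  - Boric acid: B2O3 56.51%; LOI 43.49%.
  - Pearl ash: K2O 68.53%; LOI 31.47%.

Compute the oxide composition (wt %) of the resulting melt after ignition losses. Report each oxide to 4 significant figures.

The intermediate values are displayed rounded to 4 significant figures across the worked steps; every computation maintains full precision all the way through — every reported result is rounded exactly once. Derived quantities (net glass mass, the yield, the totals, five oxide percentages, ignition loss) are recomputed at full precision starting from the weights at 359.2 t of glass as quoted within problem or answer.
Delivered oxide masses:
  ZrO2: 79.90·0.6670 = 53.29 t
  SiO2: 79.90·0.3320 + 178.3·0.6310 = 139.0 t
  K2O: 69.41·0.6853 = 47.57 t
  B2O3: 47.40·0.5651 = 26.79 t
  MgO: 74.61·0.4798 + 178.3·0.3184 = 92.57 t
LOI: 79.90·0.001000 + 74.61·0.5202 + 178.3·0.05060 + 47.40·0.4349 + 69.41·0.3147 = 90.37 t
Net of LOI, the glass mass = 449.6 − 90.37 = 359.2 t (= Σ oxide masses)
wt %: oxide over glass, times 100

Glass mass = 359.2 t (batch 449.6 − LOI 90.37).
Composition: ZrO2 14.83%, SiO2 38.70%, K2O 13.24%, B2O3 7.456%, MgO 25.77%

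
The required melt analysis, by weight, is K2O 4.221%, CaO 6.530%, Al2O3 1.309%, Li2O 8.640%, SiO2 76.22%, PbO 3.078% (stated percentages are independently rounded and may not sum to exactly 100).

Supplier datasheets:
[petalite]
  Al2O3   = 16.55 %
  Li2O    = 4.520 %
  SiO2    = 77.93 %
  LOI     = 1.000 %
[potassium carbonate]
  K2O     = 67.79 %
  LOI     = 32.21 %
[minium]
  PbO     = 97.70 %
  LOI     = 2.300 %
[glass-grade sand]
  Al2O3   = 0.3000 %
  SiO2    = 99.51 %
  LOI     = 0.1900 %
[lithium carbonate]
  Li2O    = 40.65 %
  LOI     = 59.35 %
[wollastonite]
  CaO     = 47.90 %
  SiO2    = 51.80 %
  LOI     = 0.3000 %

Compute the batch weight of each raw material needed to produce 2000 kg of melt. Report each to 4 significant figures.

Batch per 2000 kg melt:
  petalite: 134.9 kg
  potassium carbonate: 124.5 kg
  minium: 63.01 kg
  glass-grade sand: 1284 kg
  lithium carbonate: 410.1 kg
  wollastonite: 272.7 kg
Total batch = 2289 kg; LOI loss = 289.6 kg; yield = 87.35%

All arithmetic holds exact precision from first step to last. Values along the way are printed with 4-significant-figure rounding between the steps; each reported result is rounded a single time. The derived quantities (ignition loss, the six compositions, the totals, yield, glass mass) are recomputed from the batch weights per 2000 kg of glass at full precision, exactly as shown in the problem or answer text.
Target oxide masses per 2000 kg melt:
  K2O: 4.221% × 2000 = 84.42 kg
  CaO: 6.530% × 2000 = 130.6 kg
  Al2O3: 1.309% × 2000 = 26.18 kg
  Li2O: 8.640% × 2000 = 172.8 kg
  SiO2: 76.22% × 2000 = 1524 kg
  PbO: 3.078% × 2000 = 61.56 kg
Balance tally, oxide-wise, using the reported weights, for the quoted basis mass (every target is met by its sum inside rounding margins):
  K2O: 124.5·0.6779 = 84.40 kg (target 84.42 kg)
  CaO: 272.7·0.4790 = 130.6 kg (target 130.6 kg)
  Al2O3: 134.9·0.1655 + 1284·0.003000 = 26.18 kg (target 26.18 kg)
  Li2O: 134.9·0.04520 + 410.1·0.4065 = 172.8 kg (target 172.8 kg)
  SiO2: 134.9·0.7793 + 1284·0.9951 + 272.7·0.5180 = 1524 kg (target 1524 kg)
  PbO: 63.01·0.9770 = 61.56 kg (target 61.56 kg)
Glass-mass sanity pass: whole batch net of LOI = 2000 kg (per-oxide target masses sum to 2000 kg; versus the stated basis of 2000 kg — deltas are rounding alone).
Whole-batch sum: Σ batch = 2289 kg; LOI loss = Σ batch·LOI = 289.6 kg; as yield: glass ÷ batch → 87.35%.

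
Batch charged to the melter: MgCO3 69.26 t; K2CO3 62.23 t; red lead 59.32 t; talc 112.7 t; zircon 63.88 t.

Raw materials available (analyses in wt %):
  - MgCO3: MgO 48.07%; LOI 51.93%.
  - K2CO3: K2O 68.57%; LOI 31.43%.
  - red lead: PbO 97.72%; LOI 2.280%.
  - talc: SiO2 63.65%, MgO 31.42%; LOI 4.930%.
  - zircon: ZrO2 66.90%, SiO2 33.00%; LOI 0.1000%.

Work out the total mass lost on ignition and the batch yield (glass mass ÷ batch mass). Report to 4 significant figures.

Rounding to 4 significant figures applies to every intermediate as shown — full precision is held all the way through; a single rounding finalizes every reported value. Derived quantities (the totals, five oxide percentages, glass mass, the yield, LOI) are re-derived in full float precision using the weight values per 304.9 t of glass, as they appear in the question or the answer.
Material-by-material LOI:
  MgCO3: 69.26 × 0.5193 = 35.97 t
  K2CO3: 62.23 × 0.3143 = 19.56 t
  red lead: 59.32 × 0.02280 = 1.352 t
  talc: 112.7 × 0.04930 = 5.556 t
  zircon: 63.88 × 0.001000 = 0.06388 t
Total LOI = 62.50 t
Glass = batch − LOI = 367.4 − 62.50 = 304.9 t

LOI loss = 62.50 t; glass = 304.9 t; yield = 82.99%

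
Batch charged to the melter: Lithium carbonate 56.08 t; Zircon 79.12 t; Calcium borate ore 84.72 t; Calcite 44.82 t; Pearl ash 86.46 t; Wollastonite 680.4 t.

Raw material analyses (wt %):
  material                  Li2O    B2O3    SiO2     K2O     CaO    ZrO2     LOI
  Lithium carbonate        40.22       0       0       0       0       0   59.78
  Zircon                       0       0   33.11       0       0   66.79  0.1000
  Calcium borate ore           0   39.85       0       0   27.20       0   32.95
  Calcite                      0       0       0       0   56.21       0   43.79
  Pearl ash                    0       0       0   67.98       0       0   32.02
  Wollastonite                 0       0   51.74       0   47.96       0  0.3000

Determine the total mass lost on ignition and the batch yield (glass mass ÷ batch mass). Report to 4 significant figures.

Intermediates appear (rounded to 4 significant figures) in the working. The whole derivation keeps exact precision in every operation; every reported number is rounded once only. Derived quantities, including the yield, the totals, net glass mass, LOI, six oxide percentages, are re-derived starting from the weights at 920.7 t of glass in exact precision, as written in problem or answer.
Each material's LOI contribution:
  Lithium carbonate: 56.08 × 0.5978 = 33.52 t
  Zircon: 79.12 × 0.001000 = 0.07912 t
  Calcium borate ore: 84.72 × 0.3295 = 27.92 t
  Calcite: 44.82 × 0.4379 = 19.63 t
  Pearl ash: 86.46 × 0.3202 = 27.68 t
  Wollastonite: 680.4 × 0.003000 = 2.041 t
Total LOI = 110.9 t
Glass = batch − LOI = 1032 − 110.9 = 920.7 t

LOI loss = 110.9 t; glass = 920.7 t; yield = 89.25%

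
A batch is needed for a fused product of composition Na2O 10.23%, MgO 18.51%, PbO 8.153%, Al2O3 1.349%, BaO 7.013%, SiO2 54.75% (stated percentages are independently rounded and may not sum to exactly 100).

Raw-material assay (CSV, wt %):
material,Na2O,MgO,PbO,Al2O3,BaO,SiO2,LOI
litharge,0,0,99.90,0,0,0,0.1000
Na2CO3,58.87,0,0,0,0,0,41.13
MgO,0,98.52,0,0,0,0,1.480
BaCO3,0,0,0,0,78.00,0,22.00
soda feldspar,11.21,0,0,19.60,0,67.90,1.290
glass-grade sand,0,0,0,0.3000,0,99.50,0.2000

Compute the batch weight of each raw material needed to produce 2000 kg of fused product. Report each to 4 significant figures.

Batch per 2000 kg fused product:
  litharge: 163.2 kg
  Na2CO3: 324.3 kg
  MgO: 375.8 kg
  BaCO3: 179.8 kg
  soda feldspar: 122.1 kg
  glass-grade sand: 1017 kg
Total batch = 2182 kg; LOI loss = 182.3 kg; yield = 91.65%

Working values are displayed, with 4-significant-figure rounding, on the page. Each numeric step maintains full precision through the solve. Every reported result includes exactly one rounding. All derived quantities (the six compositions, LOI, the totals, glass mass, yield) are rebuilt in full precision starting from the weights on 2000 kg of glass, as written in the question or the answer.
Target masses of each oxide per 2000 kg fused product:
  Na2O: 10.23% × 2000 = 204.6 kg
  MgO: 18.51% × 2000 = 370.2 kg
  PbO: 8.153% × 2000 = 163.1 kg
  Al2O3: 1.349% × 2000 = 26.98 kg
  BaO: 7.013% × 2000 = 140.3 kg
  SiO2: 54.75% × 2000 = 1095 kg
A balance pass over the oxides, using the reported weights, for the quoted basis mass (summed amounts equal target values net of answer rounding effects):
  Na2O: 324.3·0.5887 + 122.1·0.1121 = 204.6 kg (target 204.6 kg)
  MgO: 375.8·0.9852 = 370.2 kg (target 370.2 kg)
  PbO: 163.2·0.9990 = 163.0 kg (target 163.1 kg)
  Al2O3: 122.1·0.1960 + 1017·0.003000 = 26.98 kg (target 26.98 kg)
  BaO: 179.8·0.7800 = 140.2 kg (target 140.3 kg)
  SiO2: 122.1·0.6790 + 1017·0.9950 = 1095 kg (target 1095 kg)
Mass balance on the glass: total charge less LOI = 2000 kg (targets for the oxides total 2000 kg; versus the stated basis of 2000 kg — a pure rounding effect).
Total batch = Σ batch = 2182 kg; ignition loss, Σ(batch × LOI) = 182.3 kg; yield = glass ÷ total batch = 91.65%.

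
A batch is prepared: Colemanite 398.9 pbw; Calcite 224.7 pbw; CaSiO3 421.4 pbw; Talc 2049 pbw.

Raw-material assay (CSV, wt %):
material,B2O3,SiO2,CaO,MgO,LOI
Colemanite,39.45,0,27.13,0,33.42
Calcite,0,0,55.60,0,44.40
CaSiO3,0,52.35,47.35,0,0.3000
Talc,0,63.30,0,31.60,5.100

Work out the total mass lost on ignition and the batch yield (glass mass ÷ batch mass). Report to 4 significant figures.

All arithmetic carries full precision at all times — intermediates are shown, rounded to 4 significant digits, across the worked steps; a single rounding completes each reported number — the derived quantities (totals, four oxide percentages, LOI, net glass mass, yield) are carried in full float precision from the weighed amounts on 2755 pbw of glass as written in problem or answer.
Material-by-material LOI:
  Colemanite: 398.9 × 0.3342 = 133.3 pbw
  Calcite: 224.7 × 0.4440 = 99.77 pbw
  CaSiO3: 421.4 × 0.003000 = 1.264 pbw
  Talc: 2049 × 0.05100 = 104.5 pbw
Total LOI = 338.8 pbw
Glass = batch − LOI = 3094 − 338.8 = 2755 pbw

LOI loss = 338.8 pbw; glass = 2755 pbw; yield = 89.05%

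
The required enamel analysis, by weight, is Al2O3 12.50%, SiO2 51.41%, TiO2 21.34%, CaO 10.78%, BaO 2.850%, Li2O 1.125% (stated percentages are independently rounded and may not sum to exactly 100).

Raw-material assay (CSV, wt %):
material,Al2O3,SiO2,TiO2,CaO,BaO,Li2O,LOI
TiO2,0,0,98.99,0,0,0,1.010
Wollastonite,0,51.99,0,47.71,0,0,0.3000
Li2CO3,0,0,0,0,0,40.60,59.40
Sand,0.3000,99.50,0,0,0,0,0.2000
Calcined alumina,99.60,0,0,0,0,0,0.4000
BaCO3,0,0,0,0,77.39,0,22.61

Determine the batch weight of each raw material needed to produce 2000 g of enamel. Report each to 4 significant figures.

All internal work runs at full precision throughout. Rounding to four significant digits governs every mid-chain value as displayed — exactly one rounding goes into each reported value. All derived quantities (ignition loss, six oxide percentages, the totals, glass mass, the yield) are rebuilt at full float precision from the batch weights on 2000 g of glass, as given in either problem or answer.
Oxide-by-oxide targets in 2000 g enamel:
  Al2O3: 12.50% × 2000 = 250.0 g
  SiO2: 51.41% × 2000 = 1028 g
  TiO2: 21.34% × 2000 = 426.8 g
  CaO: 10.78% × 2000 = 215.6 g
  BaO: 2.850% × 2000 = 57.00 g
  Li2O: 1.125% × 2000 = 22.50 g
A balance pass over the oxides, applying the batch weights above, for the quoted basis mass (sum by sum, the targets are met once rounding is allowed for):
  Al2O3: 797.2·0.003000 + 248.6·0.9960 = 250.0 g (target 250.0 g)
  SiO2: 451.9·0.5199 + 797.2·0.9950 = 1028 g (target 1028 g)
  TiO2: 431.2·0.9899 = 426.8 g (target 426.8 g)
  CaO: 451.9·0.4771 = 215.6 g (target 215.6 g)
  BaO: 73.65·0.7739 = 57.00 g (target 57.00 g)
  Li2O: 55.42·0.4060 = 22.50 g (target 22.50 g)
Auditing the glass mass value: the batch minus its LOI: 2000 g (oxide target masses add up to 2000 g; with the basis standing at 2000 g — deltas are rounding alone).
Batch grand total — Σ batch = 2058 g; ignition loss, Σ(batch × LOI) = 57.87 g; as yield: glass ÷ batch → 97.19%.

Batch per 2000 g enamel:
  TiO2: 431.2 g
  Wollastonite: 451.9 g
  Li2CO3: 55.42 g
  Sand: 797.2 g
  Calcined alumina: 248.6 g
  BaCO3: 73.65 g
Total batch = 2058 g; LOI loss = 57.87 g; yield = 97.19%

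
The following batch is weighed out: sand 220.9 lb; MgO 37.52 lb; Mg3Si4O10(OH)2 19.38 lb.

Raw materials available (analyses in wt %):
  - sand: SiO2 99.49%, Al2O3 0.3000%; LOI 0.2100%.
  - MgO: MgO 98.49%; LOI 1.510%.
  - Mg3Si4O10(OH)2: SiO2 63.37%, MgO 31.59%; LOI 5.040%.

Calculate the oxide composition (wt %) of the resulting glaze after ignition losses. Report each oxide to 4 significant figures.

Full float precision is maintained throughout. Working values are displayed, with 4-significant-digit rounding, when written out — every reported value takes a single rounding — all derived quantities are re-derived in exact precision (the three compositions, ignition loss, yield, glass mass, totals) from the weighed amounts on 275.8 lb of glass exactly as shown in either problem or answer.
What the batch supplies per oxide:
  SiO2: 220.9·0.9949 + 19.38·0.6337 = 232.1 lb
  Al2O3: 220.9·0.003000 = 0.6627 lb
  MgO: 37.52·0.9849 + 19.38·0.3159 = 43.08 lb
LOI: 220.9·0.002100 + 37.52·0.01510 + 19.38·0.05040 = 2.007 lb
Net of LOI, the glass mass = 277.8 − 2.007 = 275.8 lb (= Σ oxide masses)
oxide / glass × 100 gives the wt %

Glass mass = 275.8 lb (batch 277.8 − LOI 2.007).
Composition: SiO2 84.14%, Al2O3 0.2403%, MgO 15.62%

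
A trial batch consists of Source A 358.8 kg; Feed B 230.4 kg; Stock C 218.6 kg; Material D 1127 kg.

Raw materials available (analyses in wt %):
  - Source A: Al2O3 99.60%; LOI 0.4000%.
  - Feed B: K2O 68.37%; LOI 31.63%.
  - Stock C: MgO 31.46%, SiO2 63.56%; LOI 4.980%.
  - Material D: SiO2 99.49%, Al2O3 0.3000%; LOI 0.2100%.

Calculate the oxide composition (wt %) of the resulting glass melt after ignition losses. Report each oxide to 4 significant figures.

Glass mass = 1847 kg (batch 1935 − LOI 87.56).
Composition: MgO 3.723%, K2O 8.528%, SiO2 68.22%, Al2O3 19.53%

Intermediates are printed rounded to four significant digits in the working — all internal work holds full float precision end to end — each reported value is rounded just once. The derived quantities (yield, ignition loss, the totals, the four compositions, net glass mass) are re-derived from the weighed amounts on 1847 kg of glass at full precision, as quoted within question or answer.
Mass of each oxide from the mix:
  MgO: 218.6·0.3146 = 68.77 kg
  K2O: 230.4·0.6837 = 157.5 kg
  SiO2: 218.6·0.6356 + 1127·0.9949 = 1260 kg
  Al2O3: 358.8·0.9960 + 1127·0.003000 = 360.7 kg
LOI: 358.8·0.004000 + 230.4·0.3163 + 218.6·0.04980 + 1127·0.002100 = 87.56 kg
Resulting glass, batch − LOI: 1935 − 87.56 = 1847 kg (matching Σ of the oxides)
wt % = 100 × oxide mass / glass mass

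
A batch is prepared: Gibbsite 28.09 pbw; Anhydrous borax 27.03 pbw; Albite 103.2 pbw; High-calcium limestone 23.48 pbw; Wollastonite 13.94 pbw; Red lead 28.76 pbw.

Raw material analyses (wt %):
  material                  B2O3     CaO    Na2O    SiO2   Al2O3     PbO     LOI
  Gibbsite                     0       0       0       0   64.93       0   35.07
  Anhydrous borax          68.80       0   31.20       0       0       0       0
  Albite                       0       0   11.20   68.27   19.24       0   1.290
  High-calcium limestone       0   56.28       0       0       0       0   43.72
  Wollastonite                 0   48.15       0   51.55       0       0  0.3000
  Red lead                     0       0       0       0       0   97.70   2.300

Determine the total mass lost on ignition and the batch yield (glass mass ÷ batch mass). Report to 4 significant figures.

Every computation maintains exact precision through every step. Values along the way appear rounded to four significant figures on the page; each reported number takes a single rounding; all derived quantities are rebuilt starting from the weights at 202.3 pbw of glass at full precision (the totals, yield, glass mass, six oxide percentages, LOI), as set out in the problem or answer text.
LOI of each material in turn:
  Gibbsite: 28.09 × 0.3507 = 9.851 pbw
  Anhydrous borax: 27.03 × 0 = 0 pbw
  Albite: 103.2 × 0.01290 = 1.331 pbw
  High-calcium limestone: 23.48 × 0.4372 = 10.27 pbw
  Wollastonite: 13.94 × 0.003000 = 0.04182 pbw
  Red lead: 28.76 × 0.02300 = 0.6615 pbw
Total LOI = 22.15 pbw
Glass = batch − LOI = 224.5 − 22.15 = 202.3 pbw

LOI loss = 22.15 pbw; glass = 202.3 pbw; yield = 90.13%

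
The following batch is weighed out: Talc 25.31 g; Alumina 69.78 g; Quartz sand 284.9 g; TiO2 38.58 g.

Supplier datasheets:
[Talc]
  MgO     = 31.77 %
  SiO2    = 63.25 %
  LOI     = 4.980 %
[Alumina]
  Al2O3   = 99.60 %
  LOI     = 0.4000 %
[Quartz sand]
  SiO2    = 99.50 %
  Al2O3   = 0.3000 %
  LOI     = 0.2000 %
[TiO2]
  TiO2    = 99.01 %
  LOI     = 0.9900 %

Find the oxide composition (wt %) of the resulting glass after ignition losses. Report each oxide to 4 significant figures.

Glass mass = 416.1 g (batch 418.6 − LOI 2.491).
Composition: TiO2 9.180%, MgO 1.933%, SiO2 71.98%, Al2O3 16.91%

Every computation maintains exact precision from first step to last — in-progress results appear rounded to four significant digits in the printout. Each reported result is rounded exactly once; derived quantities, including ignition loss, totals, the yield, glass mass, the four compositions, are re-derived starting from the weights per 416.1 g of glass in full precision, as they appear in either problem or answer.
Oxide masses out of the charge:
  TiO2: 38.58·0.9901 = 38.20 g
  MgO: 25.31·0.3177 = 8.041 g
  SiO2: 25.31·0.6325 + 284.9·0.9950 = 299.5 g
  Al2O3: 69.78·0.9960 + 284.9·0.003000 = 70.36 g
LOI: 25.31·0.04980 + 69.78·0.004000 + 284.9·0.002000 + 38.58·0.009900 = 2.491 g
The glass mass, total less LOI, = 418.6 − 2.491 = 416.1 g (equal to the oxide-mass sum)
percent share: oxide ÷ glass, ×100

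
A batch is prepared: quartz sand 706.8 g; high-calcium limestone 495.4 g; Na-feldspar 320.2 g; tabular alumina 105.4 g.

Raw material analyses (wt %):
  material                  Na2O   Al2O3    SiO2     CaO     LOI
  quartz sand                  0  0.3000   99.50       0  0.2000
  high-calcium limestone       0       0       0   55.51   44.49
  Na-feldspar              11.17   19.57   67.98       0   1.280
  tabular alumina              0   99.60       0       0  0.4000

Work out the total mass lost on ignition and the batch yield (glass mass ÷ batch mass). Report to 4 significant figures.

LOI loss = 226.3 g; glass = 1401 g; yield = 86.10%

Mid-chain values are printed, rounded to four significant figures, within the worked lines — every computation carries full float precision through the solve — each reported value is rounded once only; the derived quantities are recomputed from the weighed amounts per 1401 g of glass at full precision (the yield, the totals, LOI, four oxide percentages, glass mass) as written in question or answer.
Ignition loss by material:
  quartz sand: 706.8 × 0.002000 = 1.414 g
  high-calcium limestone: 495.4 × 0.4449 = 220.4 g
  Na-feldspar: 320.2 × 0.01280 = 4.099 g
  tabular alumina: 105.4 × 0.004000 = 0.4216 g
Total LOI = 226.3 g
Glass = batch − LOI = 1628 − 226.3 = 1401 g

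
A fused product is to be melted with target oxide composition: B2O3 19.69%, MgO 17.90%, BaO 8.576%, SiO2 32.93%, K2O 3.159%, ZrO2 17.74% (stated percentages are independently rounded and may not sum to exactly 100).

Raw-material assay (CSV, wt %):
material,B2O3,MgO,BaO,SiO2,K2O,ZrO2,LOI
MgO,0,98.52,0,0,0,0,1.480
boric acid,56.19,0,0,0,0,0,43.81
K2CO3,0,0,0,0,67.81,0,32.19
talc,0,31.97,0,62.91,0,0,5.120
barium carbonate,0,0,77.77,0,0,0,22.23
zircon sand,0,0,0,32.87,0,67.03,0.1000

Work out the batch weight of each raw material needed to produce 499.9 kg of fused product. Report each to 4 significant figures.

Batch per 499.9 kg fused product:
  MgO: 28.35 kg
  boric acid: 175.2 kg
  K2CO3: 23.29 kg
  talc: 192.5 kg
  barium carbonate: 55.13 kg
  zircon sand: 132.3 kg
Total batch = 606.8 kg; LOI loss = 106.9 kg; yield = 82.38%

Mid-chain values are shown rounded to 4 significant digits alongside each step — all internal work keeps full float precision all the way through — every reported result is rounded exactly once. The derived quantities (yield, the totals, the six compositions, ignition loss, glass mass) are recomputed in full precision starting from the weights on 499.9 kg of glass, as set out in the question or the answer.
Target masses of each oxide per 499.9 kg fused product:
  B2O3: 19.69% × 499.9 = 98.43 kg
  MgO: 17.90% × 499.9 = 89.48 kg
  BaO: 8.576% × 499.9 = 42.87 kg
  SiO2: 32.93% × 499.9 = 164.6 kg
  K2O: 3.159% × 499.9 = 15.79 kg
  ZrO2: 17.74% × 499.9 = 88.68 kg
A balance pass over the oxides, with the batch weights as given, versus the basis set out (summed amounts equal target values net of answer rounding effects):
  B2O3: 175.2·0.5619 = 98.44 kg (target 98.43 kg)
  MgO: 28.35·0.9852 + 192.5·0.3197 = 89.47 kg (target 89.48 kg)
  BaO: 55.13·0.7777 = 42.87 kg (target 42.87 kg)
  SiO2: 192.5·0.6291 + 132.3·0.3287 = 164.6 kg (target 164.6 kg)
  K2O: 23.29·0.6781 = 15.79 kg (target 15.79 kg)
  ZrO2: 132.3·0.6703 = 88.68 kg (target 88.68 kg)
Consistency of the glass mass: Σ batch − LOI loss = 499.9 kg (per-oxide target masses sum to 499.9 kg; versus the stated basis of 499.9 kg — a pure rounding effect).
Adding the batch up: Σ batch = 606.8 kg; Σ batch·LOI gives LOI loss = 106.9 kg; yield = glass ÷ total batch = 82.38%.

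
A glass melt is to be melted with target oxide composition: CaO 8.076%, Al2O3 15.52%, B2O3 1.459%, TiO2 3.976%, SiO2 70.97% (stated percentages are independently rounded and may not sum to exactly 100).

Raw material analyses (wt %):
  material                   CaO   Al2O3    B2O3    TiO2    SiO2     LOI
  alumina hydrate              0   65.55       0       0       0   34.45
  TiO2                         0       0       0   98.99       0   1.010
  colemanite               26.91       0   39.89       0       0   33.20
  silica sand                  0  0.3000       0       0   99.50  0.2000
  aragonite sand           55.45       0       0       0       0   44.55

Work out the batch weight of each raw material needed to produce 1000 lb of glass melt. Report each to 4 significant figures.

Batch per 1000 lb glass melt:
  alumina hydrate: 233.5 lb
  TiO2: 40.17 lb
  colemanite: 36.58 lb
  silica sand: 713.3 lb
  aragonite sand: 127.9 lb
Total batch = 1151 lb; LOI loss = 151.4 lb; yield = 86.85%

Every computation holds full precision at each step. Mid-chain values appear with 4-significant-figure rounding as written. A single rounding yields each reported number — derived quantities (glass mass, LOI, yield, the totals, the five compositions) are computed from the weighed amounts on 1000 lb of glass in exact precision, as they appear in the problem or the answer.
Oxide mass targets, per 1000 lb glass melt:
  CaO: 8.076% × 1000 = 80.76 lb
  Al2O3: 15.52% × 1000 = 155.2 lb
  B2O3: 1.459% × 1000 = 14.59 lb
  TiO2: 3.976% × 1000 = 39.76 lb
  SiO2: 70.97% × 1000 = 709.7 lb
Balance tally, oxide-wise, working from each reported weight, at the basis given (summed amounts equal target values exact up to rounding of places):
  CaO: 36.58·0.2691 + 127.9·0.5545 = 80.76 lb (target 80.76 lb)
  Al2O3: 233.5·0.6555 + 713.3·0.003000 = 155.2 lb (target 155.2 lb)
  B2O3: 36.58·0.3989 = 14.59 lb (target 14.59 lb)
  TiO2: 40.17·0.9899 = 39.76 lb (target 39.76 lb)
  SiO2: 713.3·0.9950 = 709.7 lb (target 709.7 lb)
Glass-mass closure: batch total minus LOI = 1000 lb (summing oxide targets gives 1000 lb; against the stated basis, 1000 lb — differing by rounding only).
Batch grand total — Σ batch = 1151 lb; loss to ignition Σ batch·LOI = 151.4 lb; the yield ratio, glass ÷ batch: 86.85%.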